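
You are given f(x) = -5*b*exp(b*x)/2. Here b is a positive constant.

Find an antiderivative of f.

An antiderivative is F(x) = -5*exp(b*x)/2.

A first test for any F(x): its x-derivative must equal f(x) identically.
Check: d/dx[-5*exp(b*x)/2] = -5*b*exp(b*x)/2 = f(x).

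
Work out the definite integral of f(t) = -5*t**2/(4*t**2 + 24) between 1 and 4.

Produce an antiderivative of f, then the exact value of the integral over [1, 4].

Antiderivative: F(t) = -5*t/4 + 5*sqrt(6)*atan(sqrt(6)*t/6)/4; value = -15/4 - 5*sqrt(6)*atan(sqrt(6)/6)/4 + 5*sqrt(6)*atan(2*sqrt(6)/3)/4

A candidate is checked by its d/dt: the result must match f(t).
F(t) = -5*t/4 + 5*sqrt(6)*atan(sqrt(6)*t/6)/4 is an antiderivative of f.
Check: d/dt[-5*t/4 + 5*sqrt(6)*atan(sqrt(6)*t/6)/4] = -5*t**2/(4*t**2 + 24) = f(t).
F(4) = -5 + 5*sqrt(6)*atan(2*sqrt(6)/3)/4; F(1) = -5/4 + 5*sqrt(6)*atan(sqrt(6)/6)/4.
Integral = F(4) - F(1) = -15/4 - 5*sqrt(6)*atan(sqrt(6)/6)/4 + 5*sqrt(6)*atan(2*sqrt(6)/3)/4.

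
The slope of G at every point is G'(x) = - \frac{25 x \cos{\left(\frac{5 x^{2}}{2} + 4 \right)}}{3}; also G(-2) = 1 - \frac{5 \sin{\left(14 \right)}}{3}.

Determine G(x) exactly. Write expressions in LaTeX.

The substitution u = \frac{5 x^{2}}{2} + 4 works: G'(x) is exactly (dG/du)*(du/dx) for that inner function.
A general antiderivative is - \frac{5 \sin{\left(\frac{5 x^{2}}{2} + 4 \right)}}{3} + C.
The condition gives C = 1 - \frac{5 \sin{\left(14 \right)}}{3} - (- \frac{5 \sin{\left(14 \right)}}{3}) = 1.
So G(x) = - \frac{5 \sin{\left(\frac{5 x^{2}}{2} + 4 \right)} - 3}{3}.
Check: d/dx[- \frac{5 \sin{\left(\frac{5 x^{2}}{2} + 4 \right)} - 3}{3}] = - \frac{25 x \cos{\left(\frac{5 x^{2}}{2} + 4 \right)}}{3} = G'(x).

G(x) = - \frac{5 \sin{\left(\frac{5 x^{2}}{2} + 4 \right)} - 3}{3}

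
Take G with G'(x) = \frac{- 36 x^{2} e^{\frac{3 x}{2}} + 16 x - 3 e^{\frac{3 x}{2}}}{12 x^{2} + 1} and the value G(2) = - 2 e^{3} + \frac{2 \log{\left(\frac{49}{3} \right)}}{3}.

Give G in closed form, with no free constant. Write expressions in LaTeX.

G(x) = \frac{2 \left(- 3 e^{\frac{3 x}{2}} + \log{\left(4 x^{2} + \frac{1}{3} \right)}\right)}{3}

Whatever form G(x) takes, its d/dx must return the stated G'(x).
A general antiderivative is - 2 e^{\frac{3 x}{2}} + \frac{2 \log{\left(4 x^{2} + \frac{1}{3} \right)}}{3} + C.
The condition gives C = - 2 e^{3} + \frac{2 \log{\left(\frac{49}{3} \right)}}{3} - (- 2 e^{3} + \frac{2 \log{\left(\frac{49}{3} \right)}}{3}) = 0.
So G(x) = \frac{2 \left(- 3 e^{\frac{3 x}{2}} + \log{\left(4 x^{2} + \frac{1}{3} \right)}\right)}{3}.
Check: d/dx[\frac{2 \left(- 3 e^{\frac{3 x}{2}} + \log{\left(4 x^{2} + \frac{1}{3} \right)}\right)}{3}] = \frac{- 36 x^{2} e^{\frac{3 x}{2}} + 16 x - 3 e^{\frac{3 x}{2}}}{12 x^{2} + 1} = G'(x).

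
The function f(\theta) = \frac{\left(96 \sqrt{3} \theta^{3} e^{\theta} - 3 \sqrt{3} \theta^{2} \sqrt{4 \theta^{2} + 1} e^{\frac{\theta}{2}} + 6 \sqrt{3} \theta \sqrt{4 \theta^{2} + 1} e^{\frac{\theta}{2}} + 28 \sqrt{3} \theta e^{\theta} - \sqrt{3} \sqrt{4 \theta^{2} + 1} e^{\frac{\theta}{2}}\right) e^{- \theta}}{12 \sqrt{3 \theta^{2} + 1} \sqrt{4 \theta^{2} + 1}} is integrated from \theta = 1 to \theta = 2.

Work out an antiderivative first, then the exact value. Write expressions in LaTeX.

Recognize the product-rule pattern: f = u'v + uv' with u = - \frac{\sqrt{\theta^{2} + \frac{1}{3}}}{2}, v = - 2 \sqrt{4 \theta^{2} + 1} - e^{- \frac{\theta}{2}}, so integration by parts undoes it.
F(\theta) = - \frac{\sqrt{3} \sqrt{3 \theta^{2} + 1} \left(- 2 \sqrt{4 \theta^{2} + 1} e^{\frac{\theta}{2}} - 1\right) e^{- \frac{\theta}{2}}}{6} is an antiderivative of f.
Check: d/d\theta[- \frac{\sqrt{3} \sqrt{3 \theta^{2} + 1} \left(- 2 \sqrt{4 \theta^{2} + 1} e^{\frac{\theta}{2}} - 1\right) e^{- \frac{\theta}{2}}}{6}] = \frac{\left(96 \sqrt{3} \theta^{3} e^{\theta} - 3 \sqrt{3} \theta^{2} \sqrt{4 \theta^{2} + 1} e^{\frac{\theta}{2}} + 6 \sqrt{3} \theta \sqrt{4 \theta^{2} + 1} e^{\frac{\theta}{2}} + 28 \sqrt{3} \theta e^{\theta} - \sqrt{3} \sqrt{4 \theta^{2} + 1} e^{\frac{\theta}{2}}\right) e^{- \theta}}{12 \sqrt{3 \theta^{2} + 1} \sqrt{4 \theta^{2} + 1}} = f(\theta).
F(2) = \frac{\sqrt{39}}{6 e} + \frac{\sqrt{663}}{3}; F(1) = \frac{\sqrt{3}}{3 e^{\frac{1}{2}}} + \frac{2 \sqrt{15}}{3}.
Integral = F(2) - F(1) = - \frac{2 \sqrt{15}}{3} - \frac{\sqrt{3}}{3 e^{\frac{1}{2}}} + \frac{\sqrt{39}}{6 e} + \frac{\sqrt{663}}{3}.

Antiderivative: F(\theta) = - \frac{\sqrt{3} \sqrt{3 \theta^{2} + 1} \left(- 2 \sqrt{4 \theta^{2} + 1} e^{\frac{\theta}{2}} - 1\right) e^{- \frac{\theta}{2}}}{6}; value = - \frac{2 \sqrt{15}}{3} - \frac{\sqrt{3}}{3 e^{\frac{1}{2}}} + \frac{\sqrt{39}}{6 e} + \frac{\sqrt{663}}{3}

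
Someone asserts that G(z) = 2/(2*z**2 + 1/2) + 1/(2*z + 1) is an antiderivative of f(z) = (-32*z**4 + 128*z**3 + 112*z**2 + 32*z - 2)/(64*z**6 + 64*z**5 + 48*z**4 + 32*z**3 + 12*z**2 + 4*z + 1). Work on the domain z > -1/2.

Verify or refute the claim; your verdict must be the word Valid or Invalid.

Invalid: d/dz[G] - f = -64*z/(16*z**4 + 8*z**2 + 1), which is not 0.

d/dz[G] = (-32*z**4 - 128*z**3 - 144*z**2 - 32*z - 2)/(64*z**6 + 64*z**5 + 48*z**4 + 32*z**3 + 12*z**2 + 4*z + 1)
d/dz[G] - f(z) = -64*z/(16*z**4 + 8*z**2 + 1) != 0.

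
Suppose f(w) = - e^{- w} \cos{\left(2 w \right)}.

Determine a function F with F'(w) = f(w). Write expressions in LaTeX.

Differentiate the proposed F(w) back; it has to land on f(w) exactly.
Check: d/dw[\frac{\left(- 2 \sin{\left(2 w \right)} + \cos{\left(2 w \right)}\right) e^{- w}}{5}] = - e^{- w} \cos{\left(2 w \right)} = f(w).

An antiderivative is F(w) = \frac{\left(- 2 \sin{\left(2 w \right)} + \cos{\left(2 w \right)}\right) e^{- w}}{5}.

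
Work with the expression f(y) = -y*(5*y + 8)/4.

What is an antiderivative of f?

Differentiate the proposed F(y) back; it has to land on f(y) exactly.
Check: d/dy[-5*y**3/12 - y**2] = -5*y**2/4 - 2*y, which equals f(y).

An antiderivative is F(y) = -5*y**3/12 - y**2.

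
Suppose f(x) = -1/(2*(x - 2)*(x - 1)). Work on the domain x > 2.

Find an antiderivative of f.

An antiderivative is F(x) = (-log(x - 2) + log(x - 1))/2.

The denominator factors as 2*(x - 2)*(x - 1); partial fractions split f into directly integrable pieces: 1/(2*(x - 1)) - 1/(2*(x - 2)).
Check: d/dx[(-log(x - 2) + log(x - 1))/2] = -1/(2*x**2 - 6*x + 4), which equals f(x).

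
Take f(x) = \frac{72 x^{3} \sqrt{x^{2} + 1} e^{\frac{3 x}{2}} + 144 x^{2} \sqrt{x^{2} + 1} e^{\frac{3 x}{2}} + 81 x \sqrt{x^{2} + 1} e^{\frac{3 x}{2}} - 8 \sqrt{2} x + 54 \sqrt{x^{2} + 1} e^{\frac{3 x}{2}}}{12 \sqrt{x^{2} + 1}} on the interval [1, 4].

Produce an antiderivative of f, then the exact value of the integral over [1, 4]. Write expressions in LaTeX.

A first test for any F(x): its x-derivative must equal f(x) identically.
F(x) = 4 x^{3} e^{\frac{3 x}{2}} + \frac{9 x e^{\frac{3 x}{2}}}{2} - \frac{2 \sqrt{2 x^{2} + 2}}{3} is an antiderivative of f.
Check: d/dx[4 x^{3} e^{\frac{3 x}{2}} + \frac{9 x e^{\frac{3 x}{2}}}{2} - \frac{2 \sqrt{2 x^{2} + 2}}{3}] = \frac{72 x^{3} \sqrt{x^{2} + 1} e^{\frac{3 x}{2}} + 144 x^{2} \sqrt{x^{2} + 1} e^{\frac{3 x}{2}} + 81 x \sqrt{x^{2} + 1} e^{\frac{3 x}{2}} - 8 \sqrt{2} x + 54 \sqrt{x^{2} + 1} e^{\frac{3 x}{2}}}{12 \sqrt{x^{2} + 1}} = f(x).
F(4) = - \frac{2 \sqrt{34}}{3} + 274 e^{6}; F(1) = - \frac{4}{3} + \frac{17 e^{\frac{3}{2}}}{2}.
Integral = F(4) - F(1) = - \frac{17 e^{\frac{3}{2}}}{2} - \frac{2 \sqrt{34}}{3} + \frac{4}{3} + 274 e^{6}.

Antiderivative: F(x) = 4 x^{3} e^{\frac{3 x}{2}} + \frac{9 x e^{\frac{3 x}{2}}}{2} - \frac{2 \sqrt{2 x^{2} + 2}}{3}; value = - \frac{17 e^{\frac{3}{2}}}{2} - \frac{2 \sqrt{34}}{3} + \frac{4}{3} + 274 e^{6}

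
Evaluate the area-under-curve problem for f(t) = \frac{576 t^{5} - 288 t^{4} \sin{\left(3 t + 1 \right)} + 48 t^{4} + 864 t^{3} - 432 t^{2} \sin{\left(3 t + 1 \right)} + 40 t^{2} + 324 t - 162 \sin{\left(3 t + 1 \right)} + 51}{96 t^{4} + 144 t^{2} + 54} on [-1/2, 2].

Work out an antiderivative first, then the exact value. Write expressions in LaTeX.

Antiderivative: F(t) = 3 t^{2} + \frac{t}{2} + \frac{2 t}{3 \left(2 t^{2} + \frac{3}{2}\right)} + \cos{\left(3 t + 1 \right)}; value = - \cos{\left(\frac{1}{2} \right)} + \cos{\left(7 \right)} + \frac{730}{57}

For F(t) to be correct the identity F'(t) - f(t) = 0 must hold.
F(t) = 3 t^{2} + \frac{t}{2} + \frac{2 t}{3 \left(2 t^{2} + \frac{3}{2}\right)} + \cos{\left(3 t + 1 \right)} is an antiderivative of f.
Check: d/dt[3 t^{2} + \frac{t}{2} + \frac{2 t}{3 \left(2 t^{2} + \frac{3}{2}\right)} + \cos{\left(3 t + 1 \right)}] = \frac{576 t^{5} - 288 t^{4} \sin{\left(3 t + 1 \right)} + 48 t^{4} + 864 t^{3} - 432 t^{2} \sin{\left(3 t + 1 \right)} + 40 t^{2} + 324 t - 162 \sin{\left(3 t + 1 \right)} + 51}{96 t^{4} + 144 t^{2} + 54} = f(t).
F(2) = \cos{\left(7 \right)} + \frac{749}{57}; F(-1/2) = \frac{1}{3} + \cos{\left(\frac{1}{2} \right)}.
Integral = F(2) - F(-1/2) = - \cos{\left(\frac{1}{2} \right)} + \cos{\left(7 \right)} + \frac{730}{57}.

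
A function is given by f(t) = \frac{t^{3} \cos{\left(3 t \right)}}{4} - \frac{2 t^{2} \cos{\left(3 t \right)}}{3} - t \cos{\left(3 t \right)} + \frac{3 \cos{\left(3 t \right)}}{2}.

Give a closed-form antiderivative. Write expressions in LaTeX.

Integrate term by term and add the pieces.
Check: d/dt[\frac{t^{3} \sin{\left(3 t \right)}}{12} - \frac{2 t^{2} \sin{\left(3 t \right)}}{9} + \frac{t^{2} \cos{\left(3 t \right)}}{12} - \frac{7 t \sin{\left(3 t \right)}}{18} - \frac{4 t \cos{\left(3 t \right)}}{27} + \frac{89 \sin{\left(3 t \right)}}{162} - \frac{7 \cos{\left(3 t \right)}}{54}] = \frac{t^{3} \cos{\left(3 t \right)}}{4} - \frac{2 t^{2} \cos{\left(3 t \right)}}{3} - t \cos{\left(3 t \right)} + \frac{3 \cos{\left(3 t \right)}}{2} = f(t).

An antiderivative is F(t) = \frac{t^{3} \sin{\left(3 t \right)}}{12} - \frac{2 t^{2} \sin{\left(3 t \right)}}{9} + \frac{t^{2} \cos{\left(3 t \right)}}{12} - \frac{7 t \sin{\left(3 t \right)}}{18} - \frac{4 t \cos{\left(3 t \right)}}{27} + \frac{89 \sin{\left(3 t \right)}}{162} - \frac{7 \cos{\left(3 t \right)}}{54}.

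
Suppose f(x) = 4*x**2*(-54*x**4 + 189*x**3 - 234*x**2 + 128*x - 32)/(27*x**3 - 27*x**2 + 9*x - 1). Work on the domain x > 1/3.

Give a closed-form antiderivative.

f has the shape u'v + uv' for u = -2/(3*(3*x - 1)**2) and v = (3*x**2 - 4*x)**3 — it is the derivative of the product u*v.
Check: d/dx[-2*x**3*(3*x - 4)**3/(3*(3*x - 1)**2)] = (-216*x**6 + 756*x**5 - 936*x**4 + 512*x**3 - 128*x**2)/(27*x**3 - 27*x**2 + 9*x - 1), which equals f(x).

An antiderivative is F(x) = -2*x**3*(3*x - 4)**3/(3*(3*x - 1)**2).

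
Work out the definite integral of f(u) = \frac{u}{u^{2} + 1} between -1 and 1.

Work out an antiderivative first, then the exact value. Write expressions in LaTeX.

Antiderivative: F(u) = \frac{\log{\left(u^{2} + 1 \right)}}{2}; value = 0

The substitution w = u^{2} + 1 works: f is exactly (dF/dw)*(dw/du) for that inner function.
F(u) = \frac{\log{\left(u^{2} + 1 \right)}}{2} is an antiderivative of f.
Check: d/du[\frac{\log{\left(u^{2} + 1 \right)}}{2}] = \frac{u}{u^{2} + 1} = f(u).
F(1) = \frac{\log{\left(2 \right)}}{2}; F(-1) = \frac{\log{\left(2 \right)}}{2}.
Integral = F(1) - F(-1) = 0.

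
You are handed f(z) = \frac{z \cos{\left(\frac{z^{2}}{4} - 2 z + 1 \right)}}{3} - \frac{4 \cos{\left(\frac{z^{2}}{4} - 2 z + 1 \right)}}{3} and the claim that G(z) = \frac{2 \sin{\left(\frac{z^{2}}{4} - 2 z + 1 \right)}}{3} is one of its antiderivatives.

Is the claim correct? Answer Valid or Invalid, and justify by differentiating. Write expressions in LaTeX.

d/dz[G] = \frac{z \cos{\left(\frac{z^{2}}{4} - 2 z + 1 \right)}}{3} - \frac{4 \cos{\left(\frac{z^{2}}{4} - 2 z + 1 \right)}}{3}
This equals f(z) exactly, so the claim holds.

Valid: G'(z) = f(z).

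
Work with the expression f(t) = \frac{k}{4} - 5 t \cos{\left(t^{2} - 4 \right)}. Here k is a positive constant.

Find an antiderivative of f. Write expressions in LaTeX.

Differentiate the proposed F(t) back; it has to land on f(t) exactly.
Check: d/dt[\frac{k t}{4} - \frac{5 \sin{\left(t^{2} - 4 \right)}}{2}] = \frac{k}{4} - 5 t \cos{\left(t^{2} - 4 \right)} = f(t).

An antiderivative is F(t) = \frac{k t}{4} - \frac{5 \sin{\left(t^{2} - 4 \right)}}{2}.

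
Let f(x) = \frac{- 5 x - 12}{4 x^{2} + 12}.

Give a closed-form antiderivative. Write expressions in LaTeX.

A first test for any F(x): its x-derivative must equal f(x) identically.
Check: d/dx[- \frac{5 \log{\left(x^{2} + 3 \right)}}{8} - \sqrt{3} \operatorname{atan}{\left(\frac{\sqrt{3} x}{3} \right)}] = \frac{- 5 x - 12}{4 x^{2} + 12} = f(x).

An antiderivative is F(x) = - \frac{5 \log{\left(x^{2} + 3 \right)}}{8} - \sqrt{3} \operatorname{atan}{\left(\frac{\sqrt{3} x}{3} \right)}.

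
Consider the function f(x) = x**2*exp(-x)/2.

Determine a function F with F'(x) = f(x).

An antiderivative is F(x) = -(x**2 + 2*x + 2)*exp(-x)/2.

Recognize the product-rule pattern: f = u'v + uv' with u = -x**2/2 - x - 1, v = exp(-x), so integration by parts undoes it.
Check: d/dx[-(x**2 + 2*x + 2)*exp(-x)/2] = x**2*exp(-x)/2 = f(x).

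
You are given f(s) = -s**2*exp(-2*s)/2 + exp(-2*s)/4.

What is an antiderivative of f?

An antiderivative is F(s) = (s**2 + s)*exp(-2*s)/4.

f has the shape u'v + uv' for u = s**2/4 + s/4 and v = exp(-2*s) — it is the derivative of the product u*v.
Check: d/ds[(s**2 + s)*exp(-2*s)/4] = (1 - 2*s**2)*exp(-2*s)/4, which equals f(s).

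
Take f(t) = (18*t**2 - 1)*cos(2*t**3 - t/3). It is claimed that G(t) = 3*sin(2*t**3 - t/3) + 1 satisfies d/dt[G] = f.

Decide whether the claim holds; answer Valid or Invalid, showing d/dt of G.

Valid - the claim checks out under differentiation.

d/dt[G] = 18*t**2*cos(2*t**3 - t/3) - cos(2*t**3 - t/3)
This equals f(t) exactly, so the claim holds.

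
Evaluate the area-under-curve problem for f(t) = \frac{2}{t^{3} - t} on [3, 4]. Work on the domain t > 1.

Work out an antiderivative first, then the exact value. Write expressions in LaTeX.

The denominator factors as t \left(t - 1\right) \left(t + 1\right); partial fractions split f into directly integrable pieces: \frac{1}{t + 1} + \frac{1}{t - 1} - \frac{2}{t}.
F(t) = - 2 \log{\left(t \right)} + \log{\left(t^{2} - 1 \right)} is an antiderivative of f.
Check: d/dt[- 2 \log{\left(t \right)} + \log{\left(t^{2} - 1 \right)}] = \frac{2}{t^{3} - t} = f(t).
F(4) = - 2 \log{\left(4 \right)} + \log{\left(15 \right)}; F(3) = - 2 \log{\left(3 \right)} + \log{\left(8 \right)}.
Integral = F(4) - F(3) = - 2 \log{\left(4 \right)} - \log{\left(8 \right)} + 2 \log{\left(3 \right)} + \log{\left(15 \right)}.

Antiderivative: F(t) = - 2 \log{\left(t \right)} + \log{\left(t^{2} - 1 \right)}; value = - 2 \log{\left(4 \right)} - \log{\left(8 \right)} + 2 \log{\left(3 \right)} + \log{\left(15 \right)}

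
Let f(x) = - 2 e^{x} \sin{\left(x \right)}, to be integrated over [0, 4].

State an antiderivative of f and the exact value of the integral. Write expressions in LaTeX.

Differentiate the proposed F(x) back; it has to land on f(x) exactly.
F(x) = \left(- \sin{\left(x \right)} + \cos{\left(x \right)}\right) e^{x} is an antiderivative of f.
Check: d/dx[\left(- \sin{\left(x \right)} + \cos{\left(x \right)}\right) e^{x}] = - 2 e^{x} \sin{\left(x \right)} = f(x).
F(4) = e^{4} \cos{\left(4 \right)} - e^{4} \sin{\left(4 \right)}; F(0) = 1.
Integral = F(4) - F(0) = e^{4} \cos{\left(4 \right)} - 1 - e^{4} \sin{\left(4 \right)}.

Antiderivative: F(x) = \left(- \sin{\left(x \right)} + \cos{\left(x \right)}\right) e^{x}; value = e^{4} \cos{\left(4 \right)} - 1 - e^{4} \sin{\left(4 \right)}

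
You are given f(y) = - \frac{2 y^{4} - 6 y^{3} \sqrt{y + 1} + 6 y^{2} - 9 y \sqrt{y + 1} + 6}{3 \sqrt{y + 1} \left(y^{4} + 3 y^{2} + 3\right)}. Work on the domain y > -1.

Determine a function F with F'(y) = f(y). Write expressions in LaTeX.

An antiderivative is F(y) = \frac{- 8 \sqrt{y + 1} + 3 \log{\left(\frac{2 y^{4}}{3} + 2 y^{2} + 2 \right)}}{6}.

Differentiate the proposed F(y) back; it has to land on f(y) exactly.
Check: d/dy[\frac{- 8 \sqrt{y + 1} + 3 \log{\left(\frac{2 y^{4}}{3} + 2 y^{2} + 2 \right)}}{6}] = \frac{- 2 y^{4} + 6 y^{3} \sqrt{y + 1} - 6 y^{2} + 9 y \sqrt{y + 1} - 6}{3 y^{4} \sqrt{y + 1} + 9 y^{2} \sqrt{y + 1} + 9 \sqrt{y + 1}}, which equals f(y).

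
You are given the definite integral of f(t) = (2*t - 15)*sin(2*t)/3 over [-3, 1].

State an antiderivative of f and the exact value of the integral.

Differentiate the proposed F(t) back; it has to land on f(t) exactly.
F(t) = -t*cos(2*t)/3 + sin(2*t)/6 + 5*cos(2*t)/2 is an antiderivative of f.
Check: d/dt[-t*cos(2*t)/3 + sin(2*t)/6 + 5*cos(2*t)/2] = 2*t*sin(2*t)/3 - 5*sin(2*t), which equals f(t).
F(1) = 13*cos(2)/6 + sin(2)/6; F(-3) = -sin(6)/6 + 7*cos(6)/2.
Integral = F(1) - F(-3) = -7*cos(6)/2 + 13*cos(2)/6 + sin(6)/6 + sin(2)/6.

Antiderivative: F(t) = -t*cos(2*t)/3 + sin(2*t)/6 + 5*cos(2*t)/2; value = -7*cos(6)/2 + 13*cos(2)/6 + sin(6)/6 + sin(2)/6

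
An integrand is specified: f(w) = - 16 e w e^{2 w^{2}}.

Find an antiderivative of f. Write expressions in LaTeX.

An antiderivative is F(w) = - 4 e e^{2 w^{2}}.

The substitution u = 2 w^{2} + 1 works: f is exactly (dF/du)*(du/dw) for that inner function.
Check: d/dw[- 4 e e^{2 w^{2}}] = - 16 e w e^{2 w^{2}} = f(w).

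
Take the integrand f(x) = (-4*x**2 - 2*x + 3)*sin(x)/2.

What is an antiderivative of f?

Check any antiderivative F(x) by computing F'(x) and comparing it with f(x).
Check: d/dx[2*x**2*cos(x) - 4*x*sin(x) + x*cos(x) - sin(x) - 11*cos(x)/2] = -2*x**2*sin(x) - x*sin(x) + 3*sin(x)/2, which equals f(x).

An antiderivative is F(x) = 2*x**2*cos(x) - 4*x*sin(x) + x*cos(x) - sin(x) - 11*cos(x)/2.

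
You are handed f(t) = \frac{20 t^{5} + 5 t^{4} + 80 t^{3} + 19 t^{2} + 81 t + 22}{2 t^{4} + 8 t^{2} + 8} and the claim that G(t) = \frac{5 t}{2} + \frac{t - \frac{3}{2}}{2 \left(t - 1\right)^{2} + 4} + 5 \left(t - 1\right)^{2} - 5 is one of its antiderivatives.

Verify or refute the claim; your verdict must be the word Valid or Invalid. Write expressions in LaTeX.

d/dt[G] = \frac{20 t^{5} - 95 t^{4} + 260 t^{3} - 391 t^{2} + 363 t - 135}{2 t^{4} - 8 t^{3} + 20 t^{2} - 24 t + 18}
d/dt[G] - f(t) = \frac{- 20 t^{8} + 80 t^{7} - 280 t^{6} + 558 t^{5} - 1052 t^{4} + 1278 t^{3} - 1523 t^{2} + 987 t - 738}{2 t^{8} - 8 t^{7} + 28 t^{6} - 56 t^{5} + 106 t^{4} - 128 t^{3} + 152 t^{2} - 96 t + 72} != 0.

Invalid: d/dt[G] - f = \frac{- 20 t^{8} + 80 t^{7} - 280 t^{6} + 558 t^{5} - 1052 t^{4} + 1278 t^{3} - 1523 t^{2} + 987 t - 738}{2 t^{8} - 8 t^{7} + 28 t^{6} - 56 t^{5} + 106 t^{4} - 128 t^{3} + 152 t^{2} - 96 t + 72}, which is not 0.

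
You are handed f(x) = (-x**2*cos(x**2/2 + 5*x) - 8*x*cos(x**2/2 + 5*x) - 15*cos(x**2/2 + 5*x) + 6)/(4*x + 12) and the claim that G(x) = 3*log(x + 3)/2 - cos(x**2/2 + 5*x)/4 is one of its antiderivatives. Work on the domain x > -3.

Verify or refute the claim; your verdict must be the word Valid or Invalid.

Invalid: d/dx[G] - f = x*sin(x**2/2 + 5*x)/4 + x*cos(x**2/2 + 5*x)/4 + 5*sin(x**2/2 + 5*x)/4 + 5*cos(x**2/2 + 5*x)/4, which is not 0.

d/dx[G] = (x**2*sin(x**2/2 + 5*x) + 8*x*sin(x**2/2 + 5*x) + 15*sin(x**2/2 + 5*x) + 6)/(4*x + 12)
d/dx[G] - f(x) = x*sin(x**2/2 + 5*x)/4 + x*cos(x**2/2 + 5*x)/4 + 5*sin(x**2/2 + 5*x)/4 + 5*cos(x**2/2 + 5*x)/4 != 0.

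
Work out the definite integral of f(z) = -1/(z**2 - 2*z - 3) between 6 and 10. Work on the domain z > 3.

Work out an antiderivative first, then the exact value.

Antiderivative: F(z) = (-log(z - 3) + log(z + 1))/4; value = -log(7)/2 + log(3)/4 + log(11)/4

Factor the denominator ((z - 3)*(z + 1)) and decompose: f = 1/(4*(z + 1)) - 1/(4*(z - 3)); each piece integrates to a log, atan, or power term.
F(z) = (-log(z - 3) + log(z + 1))/4 is an antiderivative of f.
Check: d/dz[(-log(z - 3) + log(z + 1))/4] = -1/(z**2 - 2*z - 3) = f(z).
F(10) = -log(7)/4 + log(11)/4; F(6) = -log(3)/4 + log(7)/4.
Integral = F(10) - F(6) = -log(7)/2 + log(3)/4 + log(11)/4.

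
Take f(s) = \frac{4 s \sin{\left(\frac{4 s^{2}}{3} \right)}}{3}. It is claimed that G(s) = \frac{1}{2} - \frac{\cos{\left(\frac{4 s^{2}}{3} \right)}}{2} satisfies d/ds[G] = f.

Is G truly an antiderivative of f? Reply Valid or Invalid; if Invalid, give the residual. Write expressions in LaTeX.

d/ds[G] = \frac{4 s \sin{\left(\frac{4 s^{2}}{3} \right)}}{3}
This equals f(s) exactly, so the claim holds.

Valid - differentiating G returns exactly f.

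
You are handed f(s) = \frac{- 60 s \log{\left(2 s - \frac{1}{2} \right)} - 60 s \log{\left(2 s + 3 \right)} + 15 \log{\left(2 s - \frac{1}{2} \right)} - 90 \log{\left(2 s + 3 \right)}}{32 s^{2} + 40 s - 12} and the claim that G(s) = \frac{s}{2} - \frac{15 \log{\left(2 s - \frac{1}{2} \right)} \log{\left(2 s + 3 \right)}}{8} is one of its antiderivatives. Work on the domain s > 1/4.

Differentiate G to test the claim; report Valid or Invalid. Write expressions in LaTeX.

Invalid: d/ds[G] - f = \frac{1}{2}, which is not 0.

d/ds[G] = \frac{16 s^{2} - 60 s \log{\left(2 s - \frac{1}{2} \right)} - 60 s \log{\left(2 s + 3 \right)} + 20 s + 15 \log{\left(2 s - \frac{1}{2} \right)} - 90 \log{\left(2 s + 3 \right)} - 6}{32 s^{2} + 40 s - 12}
d/ds[G] - f(s) = \frac{1}{2} != 0.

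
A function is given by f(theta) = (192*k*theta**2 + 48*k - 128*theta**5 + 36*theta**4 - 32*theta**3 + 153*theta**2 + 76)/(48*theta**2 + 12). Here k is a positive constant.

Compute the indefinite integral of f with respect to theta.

A candidate is checked by its d/dtheta: the result must match f(theta).
Check: d/dtheta[4*k*theta - 2*theta**4/3 + theta**3/4 + 3*theta + 5*atan(2*theta)/3] = (192*k*theta**2 + 48*k - 128*theta**5 + 36*theta**4 - 32*theta**3 + 153*theta**2 + 76)/(48*theta**2 + 12) = f(theta).

F(theta) = 4*k*theta - 2*theta**4/3 + theta**3/4 + 3*theta + 5*atan(2*theta)/3 + C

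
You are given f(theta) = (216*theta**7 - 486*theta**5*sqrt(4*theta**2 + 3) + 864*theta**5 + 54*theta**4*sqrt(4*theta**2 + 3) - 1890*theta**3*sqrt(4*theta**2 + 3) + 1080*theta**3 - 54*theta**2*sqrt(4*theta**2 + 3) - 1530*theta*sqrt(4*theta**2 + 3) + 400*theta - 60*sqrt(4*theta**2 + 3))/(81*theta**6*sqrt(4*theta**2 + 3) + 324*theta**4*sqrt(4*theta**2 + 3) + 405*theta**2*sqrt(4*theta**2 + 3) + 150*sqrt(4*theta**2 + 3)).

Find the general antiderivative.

F(theta) = -(-6*theta**2*sqrt(4*theta**2 + 3) + 27*theta**2*log(3*theta**2/2 + 1) + 6*theta - 10*sqrt(4*theta**2 + 3) + 45*log(3*theta**2/2 + 1) - 15)/(3*(3*theta**2 + 5)) + C

Since d/dtheta undoes antidifferentiation here, F'(theta) = f(theta) is required of F(theta).
Check: d/dtheta[-(-6*theta**2*sqrt(4*theta**2 + 3) + 27*theta**2*log(3*theta**2/2 + 1) + 6*theta - 10*sqrt(4*theta**2 + 3) + 45*log(3*theta**2/2 + 1) - 15)/(3*(3*theta**2 + 5))] = (216*theta**7 - 486*theta**5*sqrt(4*theta**2 + 3) + 864*theta**5 + 54*theta**4*sqrt(4*theta**2 + 3) - 1890*theta**3*sqrt(4*theta**2 + 3) + 1080*theta**3 - 54*theta**2*sqrt(4*theta**2 + 3) - 1530*theta*sqrt(4*theta**2 + 3) + 400*theta - 60*sqrt(4*theta**2 + 3))/(81*theta**6*sqrt(4*theta**2 + 3) + 324*theta**4*sqrt(4*theta**2 + 3) + 405*theta**2*sqrt(4*theta**2 + 3) + 150*sqrt(4*theta**2 + 3)) = f(theta).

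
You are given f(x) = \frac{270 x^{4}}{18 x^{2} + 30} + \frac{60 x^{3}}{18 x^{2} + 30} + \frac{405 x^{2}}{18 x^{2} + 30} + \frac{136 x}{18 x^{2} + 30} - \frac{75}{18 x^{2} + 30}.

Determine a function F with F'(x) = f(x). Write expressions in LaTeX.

Integrate term by term and add the pieces.
Check: d/dx[5 x^{3} + \frac{5 x^{2}}{3} - \frac{5 x}{2} + \log{\left(3 x^{2} + 5 \right)}] = \frac{270 x^{4} + 60 x^{3} + 405 x^{2} + 136 x - 75}{18 x^{2} + 30}, which equals f(x).

An antiderivative is F(x) = 5 x^{3} + \frac{5 x^{2}}{3} - \frac{5 x}{2} + \log{\left(3 x^{2} + 5 \right)}.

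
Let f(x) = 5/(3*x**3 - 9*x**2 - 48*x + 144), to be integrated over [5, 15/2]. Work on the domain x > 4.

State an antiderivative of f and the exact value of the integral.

Antiderivative: F(x) = 5*log(x - 4)/24 - 5*log(x - 3)/21 + 5*log(x + 4)/168; value = -5*log(9/2)/21 - 5*log(9)/168 + 5*log(23/2)/168 + 5*log(2)/21 + 5*log(7/2)/24

The denominator factors as 3*(x - 4)*(x - 3)*(x + 4); partial fractions split f into directly integrable pieces: 5/(168*(x + 4)) - 5/(21*(x - 3)) + 5/(24*(x - 4)).
F(x) = 5*log(x - 4)/24 - 5*log(x - 3)/21 + 5*log(x + 4)/168 is an antiderivative of f.
Check: d/dx[5*log(x - 4)/24 - 5*log(x - 3)/21 + 5*log(x + 4)/168] = 5/(3*x**3 - 9*x**2 - 48*x + 144) = f(x).
F(15/2) = -5*log(9/2)/21 + 5*log(23/2)/168 + 5*log(7/2)/24; F(5) = -5*log(2)/21 + 5*log(9)/168.
Integral = F(15/2) - F(5) = -5*log(9/2)/21 - 5*log(9)/168 + 5*log(23/2)/168 + 5*log(2)/21 + 5*log(7/2)/24.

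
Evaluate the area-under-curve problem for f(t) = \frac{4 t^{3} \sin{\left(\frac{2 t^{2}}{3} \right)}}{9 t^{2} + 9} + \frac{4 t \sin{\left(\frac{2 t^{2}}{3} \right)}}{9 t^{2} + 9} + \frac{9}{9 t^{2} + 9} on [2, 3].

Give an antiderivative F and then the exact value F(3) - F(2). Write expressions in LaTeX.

Integrate term by term and add the pieces.
F(t) = - \frac{\cos{\left(\frac{2 t^{2}}{3} \right)}}{3} + \operatorname{atan}{\left(t \right)} is an antiderivative of f.
Check: d/dt[- \frac{\cos{\left(\frac{2 t^{2}}{3} \right)}}{3} + \operatorname{atan}{\left(t \right)}] = \frac{4 t^{3} \sin{\left(\frac{2 t^{2}}{3} \right)} + 4 t \sin{\left(\frac{2 t^{2}}{3} \right)} + 9}{9 t^{2} + 9}, which equals f(t).
F(3) = - \frac{\cos{\left(6 \right)}}{3} + \operatorname{atan}{\left(3 \right)}; F(2) = - \frac{\cos{\left(\frac{8}{3} \right)}}{3} + \operatorname{atan}{\left(2 \right)}.
Integral = F(3) - F(2) = - \operatorname{atan}{\left(2 \right)} - \frac{\cos{\left(6 \right)}}{3} + \frac{\cos{\left(\frac{8}{3} \right)}}{3} + \operatorname{atan}{\left(3 \right)}.

Antiderivative: F(t) = - \frac{\cos{\left(\frac{2 t^{2}}{3} \right)}}{3} + \operatorname{atan}{\left(t \right)}; value = - \operatorname{atan}{\left(2 \right)} - \frac{\cos{\left(6 \right)}}{3} + \frac{\cos{\left(\frac{8}{3} \right)}}{3} + \operatorname{atan}{\left(3 \right)}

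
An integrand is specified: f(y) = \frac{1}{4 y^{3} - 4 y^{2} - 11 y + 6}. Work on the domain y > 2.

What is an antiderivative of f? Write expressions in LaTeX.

An antiderivative is F(y) = \frac{4 \log{\left(y - 2 \right)} - 7 \log{\left(y - \frac{1}{2} \right)} + 3 \log{\left(y + \frac{3}{2} \right)}}{84}.

The denominator factors as \left(y - 2\right) \left(2 y - 1\right) \left(2 y + 3\right); partial fractions split f into directly integrable pieces: \frac{1}{14 \left(2 y + 3\right)} - \frac{1}{6 \left(2 y - 1\right)} + \frac{1}{21 \left(y - 2\right)}.
Check: d/dy[\frac{4 \log{\left(y - 2 \right)} - 7 \log{\left(y - \frac{1}{2} \right)} + 3 \log{\left(y + \frac{3}{2} \right)}}{84}] = \frac{1}{4 y^{3} - 4 y^{2} - 11 y + 6} = f(y).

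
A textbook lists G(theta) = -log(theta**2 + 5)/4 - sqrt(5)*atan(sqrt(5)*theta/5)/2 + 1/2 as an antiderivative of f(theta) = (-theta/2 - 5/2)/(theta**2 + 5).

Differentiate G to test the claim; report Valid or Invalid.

d/dtheta[G] = (-theta - 5)/(2*theta**2 + 10)
This equals f(theta) exactly, so the claim holds.

Valid. The derivative of G reproduces f.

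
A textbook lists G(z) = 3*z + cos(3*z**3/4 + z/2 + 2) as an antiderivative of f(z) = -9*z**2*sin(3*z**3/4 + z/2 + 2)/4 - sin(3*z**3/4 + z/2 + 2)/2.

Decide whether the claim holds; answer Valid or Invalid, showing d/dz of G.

Invalid: d/dz[G] - f = 3, which is not 0.

d/dz[G] = -9*z**2*sin(3*z**3/4 + z/2 + 2)/4 - sin(3*z**3/4 + z/2 + 2)/2 + 3
d/dz[G] - f(z) = 3 != 0.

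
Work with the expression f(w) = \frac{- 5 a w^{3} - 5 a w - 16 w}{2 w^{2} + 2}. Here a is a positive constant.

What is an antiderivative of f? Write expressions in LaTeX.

Since d/dw undoes antidifferentiation here, F'(w) = f(w) is required of F(w).
Check: d/dw[- \frac{5 a w^{2}}{4} - 4 \log{\left(2 w^{2} + 2 \right)}] = \frac{- 5 a w^{3} - 5 a w - 16 w}{2 w^{2} + 2} = f(w).

An antiderivative is F(w) = - \frac{5 a w^{2}}{4} - 4 \log{\left(2 w^{2} + 2 \right)}.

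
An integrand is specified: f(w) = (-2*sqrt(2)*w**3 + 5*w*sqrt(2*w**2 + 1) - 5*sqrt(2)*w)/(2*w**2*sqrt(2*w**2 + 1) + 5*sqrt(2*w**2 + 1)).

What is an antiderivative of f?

An antiderivative is F(w) = -sqrt(w**2 + 1/2) + 5*log(2*w**2 + 5)/4.

Recover f(w) by differentiating a candidate F(w); any mismatch rules it out.
Check: d/dw[-sqrt(w**2 + 1/2) + 5*log(2*w**2 + 5)/4] = (-2*sqrt(2)*w**3 + 5*w*sqrt(2*w**2 + 1) - 5*sqrt(2)*w)/(2*w**2*sqrt(2*w**2 + 1) + 5*sqrt(2*w**2 + 1)) = f(w).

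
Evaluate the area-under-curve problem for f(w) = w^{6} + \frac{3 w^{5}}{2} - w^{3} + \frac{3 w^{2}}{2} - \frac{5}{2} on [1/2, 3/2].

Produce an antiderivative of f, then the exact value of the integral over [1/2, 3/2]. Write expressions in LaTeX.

Antiderivative: F(w) = \frac{w \left(4 w^{6} + 7 w^{5} - 7 w^{3} + 14 w^{2} - 70\right)}{28}; value = \frac{1415}{448}

Integrate term by term and add the pieces.
F(w) = \frac{w \left(4 w^{6} + 7 w^{5} - 7 w^{3} + 14 w^{2} - 70\right)}{28} is an antiderivative of f.
Check: d/dw[\frac{w \left(4 w^{6} + 7 w^{5} - 7 w^{3} + 14 w^{2} - 70\right)}{28}] = w^{6} + \frac{3 w^{5}}{2} - w^{3} + \frac{3 w^{2}}{2} - \frac{5}{2} = f(w).
F(3/2) = \frac{3513}{1792}; F(1/2) = - \frac{2147}{1792}.
Integral = F(3/2) - F(1/2) = \frac{1415}{448}.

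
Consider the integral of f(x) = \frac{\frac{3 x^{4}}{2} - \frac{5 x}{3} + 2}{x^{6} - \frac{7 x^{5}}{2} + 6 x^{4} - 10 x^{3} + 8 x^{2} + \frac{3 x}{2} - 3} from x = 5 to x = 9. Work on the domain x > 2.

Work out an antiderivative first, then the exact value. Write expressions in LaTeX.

Antiderivative: F(x) = \frac{254592 \left(x - 1\right) \log{\left(x - 2 \right)} - 131950 \left(x - 1\right) \log{\left(x - 1 \right)} - 31472 \left(x - 1\right) \log{\left(x + \frac{1}{2} \right)} - 45585 \left(x - 1\right) \log{\left(x^{2} + 3 \right)} - 12690 \sqrt{3} \left(x - 1\right) \operatorname{atan}{\left(\frac{\sqrt{3} x}{3} \right)} + 60060}{196560 \left(x - 1\right)}; value = - \frac{136 \log{\left(3 \right)}}{105} - \frac{145 \log{\left(8 \right)}}{216} - \frac{1013 \log{\left(84 \right)}}{4368} - \frac{281 \log{\left(\frac{19}{2} \right)}}{1755} - \frac{47 \sqrt{3} \operatorname{atan}{\left(3 \sqrt{3} \right)}}{728} - \frac{11}{288} + \frac{47 \sqrt{3} \operatorname{atan}{\left(\frac{5 \sqrt{3}}{3} \right)}}{728} + \frac{281 \log{\left(\frac{11}{2} \right)}}{1755} + \frac{1013 \log{\left(28 \right)}}{4368} + \frac{145 \log{\left(4 \right)}}{216} + \frac{136 \log{\left(7 \right)}}{105}

Factor the denominator (3 \left(x - 2\right) \left(x - 1\right)^{2} \left(2 x + 1\right) \left(x^{2} + 3\right)) and decompose: f = - \frac{1013 x + 423}{2184 \left(x^{2} + 3\right)} - \frac{562}{1755 \left(2 x + 1\right)} - \frac{145}{216 \left(x - 1\right)} - \frac{11}{36 \left(x - 1\right)^{2}} + \frac{136}{105 \left(x - 2\right)}; each piece integrates to a log, atan, or power term.
F(x) = \frac{254592 \left(x - 1\right) \log{\left(x - 2 \right)} - 131950 \left(x - 1\right) \log{\left(x - 1 \right)} - 31472 \left(x - 1\right) \log{\left(x + \frac{1}{2} \right)} - 45585 \left(x - 1\right) \log{\left(x^{2} + 3 \right)} - 12690 \sqrt{3} \left(x - 1\right) \operatorname{atan}{\left(\frac{\sqrt{3} x}{3} \right)} + 60060}{196560 \left(x - 1\right)} is an antiderivative of f.
Check: d/dx[\frac{254592 \left(x - 1\right) \log{\left(x - 2 \right)} - 131950 \left(x - 1\right) \log{\left(x - 1 \right)} - 31472 \left(x - 1\right) \log{\left(x + \frac{1}{2} \right)} - 45585 \left(x - 1\right) \log{\left(x^{2} + 3 \right)} - 12690 \sqrt{3} \left(x - 1\right) \operatorname{atan}{\left(\frac{\sqrt{3} x}{3} \right)} + 60060}{196560 \left(x - 1\right)}] = \frac{9 x^{4} - 10 x + 12}{6 x^{6} - 21 x^{5} + 36 x^{4} - 60 x^{3} + 48 x^{2} + 9 x - 18}, which equals f(x).
F(9) = - \frac{145 \log{\left(8 \right)}}{216} - \frac{1013 \log{\left(84 \right)}}{4368} - \frac{281 \log{\left(\frac{19}{2} \right)}}{1755} - \frac{47 \sqrt{3} \operatorname{atan}{\left(3 \sqrt{3} \right)}}{728} + \frac{11}{288} + \frac{136 \log{\left(7 \right)}}{105}; F(5) = - \frac{145 \log{\left(4 \right)}}{216} - \frac{1013 \log{\left(28 \right)}}{4368} - \frac{281 \log{\left(\frac{11}{2} \right)}}{1755} - \frac{47 \sqrt{3} \operatorname{atan}{\left(\frac{5 \sqrt{3}}{3} \right)}}{728} + \frac{11}{144} + \frac{136 \log{\left(3 \right)}}{105}.
Integral = F(9) - F(5) = - \frac{136 \log{\left(3 \right)}}{105} - \frac{145 \log{\left(8 \right)}}{216} - \frac{1013 \log{\left(84 \right)}}{4368} - \frac{281 \log{\left(\frac{19}{2} \right)}}{1755} - \frac{47 \sqrt{3} \operatorname{atan}{\left(3 \sqrt{3} \right)}}{728} - \frac{11}{288} + \frac{47 \sqrt{3} \operatorname{atan}{\left(\frac{5 \sqrt{3}}{3} \right)}}{728} + \frac{281 \log{\left(\frac{11}{2} \right)}}{1755} + \frac{1013 \log{\left(28 \right)}}{4368} + \frac{145 \log{\left(4 \right)}}{216} + \frac{136 \log{\left(7 \right)}}{105}.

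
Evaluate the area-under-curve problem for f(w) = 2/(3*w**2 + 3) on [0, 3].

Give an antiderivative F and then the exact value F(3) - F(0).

Recover f(w) by differentiating a candidate F(w); any mismatch rules it out.
F(w) = 2*atan(w)/3 is an antiderivative of f.
Check: d/dw[2*atan(w)/3] = 2/(3*w**2 + 3) = f(w).
F(3) = 2*atan(3)/3; F(0) = 0.
Integral = F(3) - F(0) = 2*atan(3)/3.

Antiderivative: F(w) = 2*atan(w)/3; value = 2*atan(3)/3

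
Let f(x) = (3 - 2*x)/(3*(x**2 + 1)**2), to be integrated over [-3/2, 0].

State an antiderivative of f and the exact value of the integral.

Differentiate the proposed F(x) back; it has to land on f(x) exactly.
F(x) = 3*x/(6*x**2 + 6) + atan(x)/2 + 2/(6*x**2 + 6) is an antiderivative of f.
Check: d/dx[3*x/(6*x**2 + 6) + atan(x)/2 + 2/(6*x**2 + 6)] = (3 - 2*x)/(3*x**4 + 6*x**2 + 3), which equals f(x).
F(0) = 1/3; F(-3/2) = -atan(3/2)/2 - 5/39.
Integral = F(0) - F(-3/2) = 6/13 + atan(3/2)/2.

Antiderivative: F(x) = 3*x/(6*x**2 + 6) + atan(x)/2 + 2/(6*x**2 + 6); value = 6/13 + atan(3/2)/2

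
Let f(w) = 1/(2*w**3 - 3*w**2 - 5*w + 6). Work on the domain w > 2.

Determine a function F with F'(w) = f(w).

An antiderivative is F(w) = log(w - 2)/7 - log(w - 1)/5 + 2*log(w + 3/2)/35.

Factor the denominator ((w - 2)*(w - 1)*(2*w + 3)) and decompose: f = 4/(35*(2*w + 3)) - 1/(5*(w - 1)) + 1/(7*(w - 2)); each piece integrates to a log, atan, or power term.
Check: d/dw[log(w - 2)/7 - log(w - 1)/5 + 2*log(w + 3/2)/35] = 1/(2*w**3 - 3*w**2 - 5*w + 6) = f(w).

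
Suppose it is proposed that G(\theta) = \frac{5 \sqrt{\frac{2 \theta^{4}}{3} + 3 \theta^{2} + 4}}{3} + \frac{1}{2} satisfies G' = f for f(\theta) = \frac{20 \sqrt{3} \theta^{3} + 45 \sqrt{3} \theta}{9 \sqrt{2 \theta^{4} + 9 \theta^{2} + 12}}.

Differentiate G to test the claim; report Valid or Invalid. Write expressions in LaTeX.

d/d\theta[G] = \frac{20 \sqrt{3} \theta^{3} + 45 \sqrt{3} \theta}{9 \sqrt{2 \theta^{4} + 9 \theta^{2} + 12}}
This equals f(\theta) exactly, so the claim holds.

Valid: G'(\theta) = f(\theta).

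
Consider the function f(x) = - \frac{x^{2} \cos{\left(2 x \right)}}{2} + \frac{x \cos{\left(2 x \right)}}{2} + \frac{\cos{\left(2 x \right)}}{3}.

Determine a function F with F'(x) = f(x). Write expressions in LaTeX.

The integrand splits into summands that can be handled one at a time.
Check: d/dx[- \frac{x^{2} \sin{\left(2 x \right)}}{4} + \frac{x \sin{\left(2 x \right)}}{4} - \frac{x \cos{\left(2 x \right)}}{4} + \frac{7 \sin{\left(2 x \right)}}{24} + \frac{\cos{\left(2 x \right)}}{8}] = - \frac{x^{2} \cos{\left(2 x \right)}}{2} + \frac{x \cos{\left(2 x \right)}}{2} + \frac{\cos{\left(2 x \right)}}{3} = f(x).

An antiderivative is F(x) = - \frac{x^{2} \sin{\left(2 x \right)}}{4} + \frac{x \sin{\left(2 x \right)}}{4} - \frac{x \cos{\left(2 x \right)}}{4} + \frac{7 \sin{\left(2 x \right)}}{24} + \frac{\cos{\left(2 x \right)}}{8}.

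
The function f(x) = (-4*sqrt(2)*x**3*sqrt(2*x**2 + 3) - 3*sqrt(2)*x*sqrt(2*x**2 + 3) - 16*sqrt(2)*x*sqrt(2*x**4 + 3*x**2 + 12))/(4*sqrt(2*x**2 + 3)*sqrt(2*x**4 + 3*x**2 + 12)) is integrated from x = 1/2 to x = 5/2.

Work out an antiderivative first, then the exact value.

A first test for any F(x): its x-derivative must equal f(x) identically.
F(x) = -2*sqrt(4*x**2 + 6) - sqrt(x**4 + 3*x**2/2 + 6)/2 is an antiderivative of f.
Check: d/dx[-2*sqrt(4*x**2 + 6) - sqrt(x**4 + 3*x**2/2 + 6)/2] = (-4*sqrt(2)*x**3*sqrt(2*x**2 + 3) - 3*sqrt(2)*x*sqrt(2*x**2 + 3) - 16*sqrt(2)*x*sqrt(2*x**4 + 3*x**2 + 12))/(4*sqrt(2*x**2 + 3)*sqrt(2*x**4 + 3*x**2 + 12)) = f(x).
F(5/2) = -2*sqrt(31) - sqrt(871)/8; F(1/2) = -2*sqrt(7) - sqrt(103)/8.
Integral = F(5/2) - F(1/2) = -2*sqrt(31) - sqrt(871)/8 + sqrt(103)/8 + 2*sqrt(7).

Antiderivative: F(x) = -2*sqrt(4*x**2 + 6) - sqrt(x**4 + 3*x**2/2 + 6)/2; value = -2*sqrt(31) - sqrt(871)/8 + sqrt(103)/8 + 2*sqrt(7)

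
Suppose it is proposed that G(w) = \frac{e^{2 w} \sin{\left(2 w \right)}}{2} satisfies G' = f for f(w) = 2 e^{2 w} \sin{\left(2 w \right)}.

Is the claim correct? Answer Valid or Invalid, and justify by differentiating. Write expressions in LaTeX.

Invalid: d/dw[G] - f = - e^{2 w} \sin{\left(2 w \right)} + e^{2 w} \cos{\left(2 w \right)}, which is not 0.

d/dw[G] = e^{2 w} \sin{\left(2 w \right)} + e^{2 w} \cos{\left(2 w \right)}
d/dw[G] - f(w) = - e^{2 w} \sin{\left(2 w \right)} + e^{2 w} \cos{\left(2 w \right)} != 0.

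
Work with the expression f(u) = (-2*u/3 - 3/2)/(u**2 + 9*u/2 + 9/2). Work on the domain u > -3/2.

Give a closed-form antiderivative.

An antiderivative is F(u) = -log(2*u**2 + 9*u + 9)/3.

The denominator factors as 3*(u + 3)*(2*u + 3); partial fractions split f into directly integrable pieces: -2/(3*(2*u + 3)) - 1/(3*(u + 3)).
Check: d/du[-log(2*u**2 + 9*u + 9)/3] = (-4*u - 9)/(6*u**2 + 27*u + 27), which equals f(u).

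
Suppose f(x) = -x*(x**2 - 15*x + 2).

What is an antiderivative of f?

Recover f(x) by differentiating a candidate F(x); any mismatch rules it out.
Check: d/dx[x**2*(-x**2 + 20*x - 4)/4] = -x**3 + 15*x**2 - 2*x, which equals f(x).

An antiderivative is F(x) = x**2*(-x**2 + 20*x - 4)/4.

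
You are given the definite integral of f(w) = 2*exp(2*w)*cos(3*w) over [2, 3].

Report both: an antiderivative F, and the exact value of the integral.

Antiderivative: F(w) = 6*exp(2*w)*sin(3*w)/13 + 4*exp(2*w)*cos(3*w)/13; value = 4*exp(6)*cos(9)/13 - 4*exp(4)*cos(6)/13 - 6*exp(4)*sin(6)/13 + 6*exp(6)*sin(9)/13

Recover f(w) by differentiating a candidate F(w); any mismatch rules it out.
F(w) = 6*exp(2*w)*sin(3*w)/13 + 4*exp(2*w)*cos(3*w)/13 is an antiderivative of f.
Check: d/dw[6*exp(2*w)*sin(3*w)/13 + 4*exp(2*w)*cos(3*w)/13] = 2*exp(2*w)*cos(3*w) = f(w).
F(3) = 4*exp(6)*cos(9)/13 + 6*exp(6)*sin(9)/13; F(2) = 6*exp(4)*sin(6)/13 + 4*exp(4)*cos(6)/13.
Integral = F(3) - F(2) = 4*exp(6)*cos(9)/13 - 4*exp(4)*cos(6)/13 - 6*exp(4)*sin(6)/13 + 6*exp(6)*sin(9)/13.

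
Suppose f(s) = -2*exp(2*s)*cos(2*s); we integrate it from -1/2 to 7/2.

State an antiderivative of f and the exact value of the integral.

Antiderivative: F(s) = -exp(2*s)*sin(2*s)/2 - exp(2*s)*cos(2*s)/2; value = -exp(7)*cos(7)/2 - exp(7)*sin(7)/2 - exp(-1)*sin(1)/2 + exp(-1)*cos(1)/2

Check any antiderivative F(s) by computing F'(s) and comparing it with f(s).
F(s) = -exp(2*s)*sin(2*s)/2 - exp(2*s)*cos(2*s)/2 is an antiderivative of f.
Check: d/ds[-exp(2*s)*sin(2*s)/2 - exp(2*s)*cos(2*s)/2] = -2*exp(2*s)*cos(2*s) = f(s).
F(7/2) = -exp(7)*cos(7)/2 - exp(7)*sin(7)/2; F(-1/2) = -exp(-1)*cos(1)/2 + exp(-1)*sin(1)/2.
Integral = F(7/2) - F(-1/2) = -exp(7)*cos(7)/2 - exp(7)*sin(7)/2 - exp(-1)*sin(1)/2 + exp(-1)*cos(1)/2.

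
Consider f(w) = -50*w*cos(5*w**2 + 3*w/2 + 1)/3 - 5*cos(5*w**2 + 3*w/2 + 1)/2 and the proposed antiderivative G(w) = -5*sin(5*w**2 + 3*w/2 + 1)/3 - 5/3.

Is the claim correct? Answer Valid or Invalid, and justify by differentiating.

Valid. The derivative of G reproduces f.

d/dw[G] = -50*w*cos(5*w**2 + 3*w/2 + 1)/3 - 5*cos(5*w**2 + 3*w/2 + 1)/2
This equals f(w) exactly, so the claim holds.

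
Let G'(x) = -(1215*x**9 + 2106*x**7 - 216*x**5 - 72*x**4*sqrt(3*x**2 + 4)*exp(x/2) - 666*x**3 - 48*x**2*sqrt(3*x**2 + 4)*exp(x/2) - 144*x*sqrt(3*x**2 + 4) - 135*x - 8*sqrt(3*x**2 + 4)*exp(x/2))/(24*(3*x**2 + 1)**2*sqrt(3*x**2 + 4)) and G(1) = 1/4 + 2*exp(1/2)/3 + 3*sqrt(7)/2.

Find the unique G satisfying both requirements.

A candidate passes only if d/dx[G] lands on the given G'(x) exactly.
A general antiderivative is 3*(5/2 - x**4/2)*sqrt(3*x**2 + 4)/4 + 2*exp(x/2)/3 - 1/(3*x**2 + 1) + C.
The condition gives C = 1/4 + 2*exp(1/2)/3 + 3*sqrt(7)/2 - (-1/4 + 2*exp(1/2)/3 + 3*sqrt(7)/2) = 1/2.
So G(x) = (-27*x**6*sqrt(3*x**2 + 4) - 9*x**4*sqrt(3*x**2 + 4) + 135*x**2*sqrt(3*x**2 + 4) + 48*x**2*exp(x/2) + 36*x**2 + 45*sqrt(3*x**2 + 4) + 16*exp(x/2) - 12)/(72*x**2 + 24).
Check: d/dx[(-27*x**6*sqrt(3*x**2 + 4) - 9*x**4*sqrt(3*x**2 + 4) + 135*x**2*sqrt(3*x**2 + 4) + 48*x**2*exp(x/2) + 36*x**2 + 45*sqrt(3*x**2 + 4) + 16*exp(x/2) - 12)/(72*x**2 + 24)] = (-1215*x**9 - 2106*x**7 + 216*x**5 + 72*x**4*sqrt(3*x**2 + 4)*exp(x/2) + 666*x**3 + 48*x**2*sqrt(3*x**2 + 4)*exp(x/2) + 144*x*sqrt(3*x**2 + 4) + 135*x + 8*sqrt(3*x**2 + 4)*exp(x/2))/(216*x**4*sqrt(3*x**2 + 4) + 144*x**2*sqrt(3*x**2 + 4) + 24*sqrt(3*x**2 + 4)), which equals G'(x).

G(x) = (-27*x**6*sqrt(3*x**2 + 4) - 9*x**4*sqrt(3*x**2 + 4) + 135*x**2*sqrt(3*x**2 + 4) + 48*x**2*exp(x/2) + 36*x**2 + 45*sqrt(3*x**2 + 4) + 16*exp(x/2) - 12)/(72*x**2 + 24)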